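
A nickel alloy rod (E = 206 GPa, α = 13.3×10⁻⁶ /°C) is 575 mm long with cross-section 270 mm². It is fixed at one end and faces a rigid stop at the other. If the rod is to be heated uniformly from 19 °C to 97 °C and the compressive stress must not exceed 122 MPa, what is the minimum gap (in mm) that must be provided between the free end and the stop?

With no wall the rod would lengthen by αΔT L = 13.3×10⁻⁶ × 78 × 575 = 0.5965 mm.
A stress of 122 MPa corresponds to the wall pushing the rod back by σL/E = 122×575/(206×10³) = 0.3405 mm.
The gap must absorb the remainder: g_min = 0.5965 − 0.3405 = 0.256 mm.

g ≈ 0.256 mm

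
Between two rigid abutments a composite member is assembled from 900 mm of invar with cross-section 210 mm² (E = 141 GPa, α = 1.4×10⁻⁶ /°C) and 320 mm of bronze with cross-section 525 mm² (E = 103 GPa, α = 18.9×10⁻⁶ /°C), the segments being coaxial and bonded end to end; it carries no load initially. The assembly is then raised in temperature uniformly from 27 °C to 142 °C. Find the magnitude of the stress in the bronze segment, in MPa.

σ ≈ 44.1 MPa (compressive)

Free thermal expansion of the whole bar: Σ αᵢΔT Lᵢ = 1.4×10⁻⁶×115×900 + 18.9×10⁻⁶×115×320 = 0.8404 mm.
Since the ends are fixed, an axial force P builds up, equal in every segment, with P · Σ Lᵢ/(AᵢEᵢ) = δ_free.
Σ Lᵢ/(AᵢEᵢ) = 900/(210×141×10³) + 320/(525×103×10³) = 3.631×10⁻⁵ mm/N.
So P = 0.8404 / 3.631×10⁻⁵ = 23.14 kN, compressive.
σ_{bronze} = P / A = 23140 / 525 = 44.08 MPa.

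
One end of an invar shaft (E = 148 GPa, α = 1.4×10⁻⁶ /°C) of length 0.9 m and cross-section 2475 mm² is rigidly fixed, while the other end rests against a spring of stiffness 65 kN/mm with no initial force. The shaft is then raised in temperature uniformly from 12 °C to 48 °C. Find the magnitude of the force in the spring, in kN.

If the spring were absent the shaft would lengthen by αΔT L = 1.4×10⁻⁶ × 36 × 900 = 0.04536 mm.
Let P be the compressive force at the spring. The shaft shortens elastically by PL/(AE) and the spring compresses by P/k; together these equal δ_free.
P [ L/(AE) + 1/k ] = δ_free → P [ 900/(2475×148×10³) + 1/(65×10³) ] = 0.04536.
P = 0.04536 / 1.784×10⁻⁵ = 2542 N.

P ≈ 2.54 kN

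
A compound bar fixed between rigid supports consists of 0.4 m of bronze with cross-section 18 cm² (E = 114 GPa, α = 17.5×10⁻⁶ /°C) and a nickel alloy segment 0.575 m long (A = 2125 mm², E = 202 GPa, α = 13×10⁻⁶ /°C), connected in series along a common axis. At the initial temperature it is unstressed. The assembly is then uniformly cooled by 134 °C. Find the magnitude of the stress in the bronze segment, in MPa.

σ ≈ 328 MPa (tensile)

With the walls removed the bar would change length by δ_free = Σ αᵢΔT Lᵢ = 17.5×10⁻⁶×134×400 + 13×10⁻⁶×134×575 = 1.94 mm.
Since the ends are fixed, an axial force P builds up, equal in every segment, with P · Σ Lᵢ/(AᵢEᵢ) = δ_free.
Σ Lᵢ/(AᵢEᵢ) = 400/(1800×114×10³) + 575/(2125×202×10³) = 3.289×10⁻⁶ mm/N.
P = 1.94 / 3.289×10⁻⁶ = 589800 N = 589.8 kN, tensile.
σ_{bronze} = P / A = 589800 / 1800 = 327.6 MPa.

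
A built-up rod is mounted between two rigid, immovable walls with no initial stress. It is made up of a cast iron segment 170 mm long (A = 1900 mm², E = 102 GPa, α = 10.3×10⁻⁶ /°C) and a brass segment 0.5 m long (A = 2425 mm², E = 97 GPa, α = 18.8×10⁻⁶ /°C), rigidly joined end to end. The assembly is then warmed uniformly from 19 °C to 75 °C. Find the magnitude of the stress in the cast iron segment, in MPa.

σ ≈ 109 MPa (compressive)

If the supports were absent, the total length change would be Σ αᵢΔT Lᵢ = 10.3×10⁻⁶×56×170 + 18.8×10⁻⁶×56×500 = 0.6245 mm.
The rigid supports impose zero overall length change; the single axial force P common to all segments must satisfy P Σ Lᵢ/(AᵢEᵢ) = δ_free.
Σ Lᵢ/(AᵢEᵢ) = 170/(1900×102×10³) + 500/(2425×97×10³) = 3.003×10⁻⁶ mm/N.
So P = 0.6245 / 3.003×10⁻⁶ = 208 kN, compressive.
σ_{cast iron} = P / A = 208000 / 1900 = 109.5 MPa.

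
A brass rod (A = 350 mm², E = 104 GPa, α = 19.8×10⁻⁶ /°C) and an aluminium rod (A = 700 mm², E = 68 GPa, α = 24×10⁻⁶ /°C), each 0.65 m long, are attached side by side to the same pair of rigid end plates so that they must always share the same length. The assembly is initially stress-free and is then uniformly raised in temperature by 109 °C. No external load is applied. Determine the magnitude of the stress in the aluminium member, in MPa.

σ ≈ 13.5 MPa (compressive)

Equilibrium of a rigid end plate with no external load gives equal and opposite internal forces ±P in the two members. Since α_{aluminium} > α_{brass}, heating drives the aluminium into compression and the brass into tension.
Equating the net (thermal + elastic) strains gives |α₁ − α₂|·ΔT = P·[1/(A₁E₁) + 1/(A₂E₂)].
|α₁ − α₂|·ΔT = 4.2×10⁻⁶ × 109 = 0.0004578.
1/(A₁E₁) + 1/(A₂E₂) = 1/(350×104×10³) + 1/(700×68×10³) = 4.848×10⁻⁸ N⁻¹.
P = 0.0004578 / 4.848×10⁻⁸ = 9443 N = 9.443 kN.
σ_{aluminium} = P/A₂ = 9443/700 = 13.49 MPa, compressive.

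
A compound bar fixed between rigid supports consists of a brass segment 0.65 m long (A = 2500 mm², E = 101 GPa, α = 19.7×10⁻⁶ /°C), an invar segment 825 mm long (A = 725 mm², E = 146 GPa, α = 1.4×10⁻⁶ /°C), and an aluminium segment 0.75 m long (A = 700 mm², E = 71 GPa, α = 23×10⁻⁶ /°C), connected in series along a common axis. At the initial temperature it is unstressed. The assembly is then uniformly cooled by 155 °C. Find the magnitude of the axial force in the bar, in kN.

P ≈ 190 kN (tensile)

Free thermal contraction of the whole bar: Σ αᵢΔT Lᵢ = 19.7×10⁻⁶×155×650 + 1.4×10⁻⁶×155×825 + 23×10⁻⁶×155×750 = 4.838 mm.
The rigid supports impose zero overall length change; the single axial force P common to all segments must satisfy P Σ Lᵢ/(AᵢEᵢ) = δ_free.
Σ Lᵢ/(AᵢEᵢ) = 650/(2500×101×10³) + 825/(725×146×10³) + 750/(700×71×10³) = 2.546×10⁻⁵ mm/N.
So P = 4.838 / 2.546×10⁻⁵ = 190 kN, tensile.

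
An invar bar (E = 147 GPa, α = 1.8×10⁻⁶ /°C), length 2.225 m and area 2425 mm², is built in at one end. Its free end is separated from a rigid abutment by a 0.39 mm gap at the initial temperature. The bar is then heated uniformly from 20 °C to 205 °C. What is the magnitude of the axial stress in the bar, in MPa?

Free thermal elongation = αΔT L = 1.8×10⁻⁶ × 185 × 2225 = 0.7409 mm.
This exceeds the 0.39 mm gap, so the wall pushes back. The portion of expansion that must be recovered elastically is δ_free − gap = 0.7409 − 0.39 = 0.3509 mm.
Compatibility: PL/(AE) = 0.3509 mm, so σ = P/A = E × (0.3509/2225) = 23.18 MPa.

σ ≈ 23.2 MPa (compressive)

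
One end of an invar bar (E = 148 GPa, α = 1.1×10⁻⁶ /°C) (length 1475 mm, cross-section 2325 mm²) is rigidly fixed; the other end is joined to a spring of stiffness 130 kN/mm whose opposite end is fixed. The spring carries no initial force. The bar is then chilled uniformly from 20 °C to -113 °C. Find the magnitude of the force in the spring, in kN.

Free thermal contraction: δ_free = αΔT L = 1.1×10⁻⁶ × 133 × 1475 = 0.2158 mm.
With a force P in the spring, the elastic change of the bar is PL/(AE) and that of the spring is P/k; compatibility requires their sum to equal δ_free.
So P = δ_free / [L/(AE) + 1/k] = 0.2158 / [ 1475/(2325×148×10³) + 1/(130×10³) ].
P = 0.2158 / 1.198×10⁻⁵ = 18010 N.

P ≈ 18 kN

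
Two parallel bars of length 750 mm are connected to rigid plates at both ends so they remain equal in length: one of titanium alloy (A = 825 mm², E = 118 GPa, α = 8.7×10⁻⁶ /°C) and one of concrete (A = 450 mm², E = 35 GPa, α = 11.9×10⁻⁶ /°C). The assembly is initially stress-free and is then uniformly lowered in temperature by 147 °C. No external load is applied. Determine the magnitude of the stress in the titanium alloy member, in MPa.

σ ≈ 7.73 MPa (compressive)

The concrete has the larger α, so on cooling it would change length more than the titanium alloy if both were free. The rigid plates force a common final length, so the concrete is put into tension and the titanium alloy into compression, with equal and opposite forces P (no external load).
Setting the final lengths equal and cancelling L: (α₁ − α₂)ΔT = P/(A₁E₁) + P/(A₂E₂).
|α₁ − α₂|·ΔT = 3.2×10⁻⁶ × 147 = 0.0004704.
1/(A₁E₁) + 1/(A₂E₂) = 1/(825×118×10³) + 1/(450×35×10³) = 7.376×10⁻⁸ N⁻¹.
P = 0.0004704 / 7.376×10⁻⁸ = 6377 N = 6.377 kN.
σ_{titanium alloy} = P/A₁ = 6377/825 = 7.73 MPa, compressive.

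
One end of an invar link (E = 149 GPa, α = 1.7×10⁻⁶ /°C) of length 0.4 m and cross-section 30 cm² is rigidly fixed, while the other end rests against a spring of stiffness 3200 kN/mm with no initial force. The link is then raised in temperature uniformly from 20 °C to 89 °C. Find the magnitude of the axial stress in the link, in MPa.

σ ≈ 13 MPa (compressive)

Free thermal expansion: δ_free = αΔT L = 1.7×10⁻⁶ × 69 × 400 = 0.04692 mm.
Let P be the compressive force at the spring. The link shortens elastically by PL/(AE) and the spring compresses by P/k; together these equal δ_free.
P [ L/(AE) + 1/k ] = δ_free → P [ 400/(3000×149×10³) + 1/(3200×10³) ] = 0.04692.
P = 0.04692 / 1.207×10⁻⁶ = 38860 N.
σ = P/A = 38860/3000 = 12.95 MPa.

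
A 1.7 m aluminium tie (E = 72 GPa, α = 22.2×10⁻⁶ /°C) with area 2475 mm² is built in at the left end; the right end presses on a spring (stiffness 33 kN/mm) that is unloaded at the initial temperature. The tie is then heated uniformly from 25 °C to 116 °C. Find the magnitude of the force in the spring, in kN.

The unrestrained thermal change is αΔT L = 22.2×10⁻⁶ × 91 × 1700 = 3.434 mm.
With a force P in the spring, the elastic change of the tie is PL/(AE) and that of the spring is P/k; compatibility requires their sum to equal δ_free.
So P = δ_free / [L/(AE) + 1/k] = 3.434 / [ 1700/(2475×72×10³) + 1/(33×10³) ].
P = 3.434 / 3.984×10⁻⁵ = 86200 N.

P ≈ 86.2 kN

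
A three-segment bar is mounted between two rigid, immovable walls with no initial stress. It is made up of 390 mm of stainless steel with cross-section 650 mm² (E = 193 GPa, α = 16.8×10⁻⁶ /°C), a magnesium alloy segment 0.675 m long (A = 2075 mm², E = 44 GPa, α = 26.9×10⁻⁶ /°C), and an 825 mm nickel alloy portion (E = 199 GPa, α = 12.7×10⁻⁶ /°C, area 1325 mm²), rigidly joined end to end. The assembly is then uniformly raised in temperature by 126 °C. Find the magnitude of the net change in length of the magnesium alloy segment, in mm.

|ΔL| ≈ 0.117 mm

Free thermal expansion of the whole bar: Σ αᵢΔT Lᵢ = 16.8×10⁻⁶×126×390 + 26.9×10⁻⁶×126×675 + 12.7×10⁻⁶×126×825 = 4.434 mm.
The walls prevent any net length change, so an axial force P (same in every segment) develops. Compatibility: P · Σ Lᵢ/(AᵢEᵢ) = δ_free.
The series flexibility is Σ Lᵢ/(AᵢEᵢ) = 390/(650×193×10³) + 675/(2075×44×10³) + 825/(1325×199×10³) = 1.363×10⁻⁵ mm/N.
P = 4.434 / 1.363×10⁻⁵ = 325300 N = 325.3 kN, compressive.
For the magnesium alloy segment, free thermal change = 26.9×10⁻⁶×126×675 = 2.288 mm and elastic change from P = 325300×675/(2075×44×10³) = 2.405 mm; these oppose, so the net change is 0.117 mm (segment shortens).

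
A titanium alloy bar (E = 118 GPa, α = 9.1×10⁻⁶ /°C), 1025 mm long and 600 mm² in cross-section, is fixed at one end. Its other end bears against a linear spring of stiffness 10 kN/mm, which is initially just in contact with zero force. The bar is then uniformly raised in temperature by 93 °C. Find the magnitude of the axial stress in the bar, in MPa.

Free thermal expansion: δ_free = αΔT L = 9.1×10⁻⁶ × 93 × 1025 = 0.8675 mm.
Let P be the compressive force at the spring. The bar shortens elastically by PL/(AE) and the spring compresses by P/k; together these equal δ_free.
So P = δ_free / [L/(AE) + 1/k] = 0.8675 / [ 1025/(600×118×10³) + 1/(10×10³) ].
P = 0.8675 / 0.0001145 = 7578 N.
σ = P/A = 7578/600 = 12.63 MPa.

σ ≈ 12.6 MPa (compressive)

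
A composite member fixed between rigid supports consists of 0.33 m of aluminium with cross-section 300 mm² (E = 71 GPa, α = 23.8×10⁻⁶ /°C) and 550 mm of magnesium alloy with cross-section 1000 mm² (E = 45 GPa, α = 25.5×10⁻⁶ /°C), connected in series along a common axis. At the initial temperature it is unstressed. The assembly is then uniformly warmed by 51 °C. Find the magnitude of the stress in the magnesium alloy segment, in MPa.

σ ≈ 40.3 MPa (compressive)

With the walls removed the bar would change length by δ_free = Σ αᵢΔT Lᵢ = 23.8×10⁻⁶×51×330 + 25.5×10⁻⁶×51×550 = 1.116 mm.
Since the ends are fixed, an axial force P builds up, equal in every segment, with P · Σ Lᵢ/(AᵢEᵢ) = δ_free.
Σ Lᵢ/(AᵢEᵢ) = 330/(300×71×10³) + 550/(1000×45×10³) = 2.772×10⁻⁵ mm/N.
So P = 1.116 / 2.772×10⁻⁵ = 40.26 kN, compressive.
σ_{magnesium alloy} = P / A = 40260 / 1000 = 40.26 MPa.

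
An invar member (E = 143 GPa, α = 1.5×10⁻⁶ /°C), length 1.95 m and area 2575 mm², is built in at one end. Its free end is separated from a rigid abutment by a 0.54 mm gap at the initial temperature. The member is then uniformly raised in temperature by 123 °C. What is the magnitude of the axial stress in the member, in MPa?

Unrestrained expansion: δ_free = αΔT L = 1.5×10⁻⁶ × 123 × 1950 = 0.3598 mm.
This is smaller than the 0.54 mm clearance, so the member expands freely without reaching the stop — the stress is zero.

σ ≈ 0 MPa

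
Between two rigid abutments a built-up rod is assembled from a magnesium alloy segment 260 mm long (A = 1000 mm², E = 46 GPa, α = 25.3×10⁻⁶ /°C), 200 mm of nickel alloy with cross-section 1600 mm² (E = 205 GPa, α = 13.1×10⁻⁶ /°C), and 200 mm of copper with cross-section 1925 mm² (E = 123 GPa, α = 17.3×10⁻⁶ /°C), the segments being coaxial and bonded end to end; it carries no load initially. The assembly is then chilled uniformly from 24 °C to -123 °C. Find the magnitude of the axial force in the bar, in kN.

P ≈ 262 kN (tensile)

If the supports were absent, the total length change would be Σ αᵢΔT Lᵢ = 25.3×10⁻⁶×147×260 + 13.1×10⁻⁶×147×200 + 17.3×10⁻⁶×147×200 = 1.861 mm.
The walls prevent any net length change, so an axial force P (same in every segment) develops. Compatibility: P · Σ Lᵢ/(AᵢEᵢ) = δ_free.
Σ Lᵢ/(AᵢEᵢ) = 260/(1000×46×10³) + 200/(1600×205×10³) + 200/(1925×123×10³) = 7.107×10⁻⁶ mm/N.
Hence P = δ_free / Σ(L/AE) = 1.861/7.107×10⁻⁶ = 261.8 kN (tensile).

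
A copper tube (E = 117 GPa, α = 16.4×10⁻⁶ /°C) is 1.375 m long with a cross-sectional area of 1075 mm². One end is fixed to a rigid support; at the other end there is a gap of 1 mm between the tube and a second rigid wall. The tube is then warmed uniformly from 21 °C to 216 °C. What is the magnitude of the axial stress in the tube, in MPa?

σ ≈ 289 MPa (compressive)

Free thermal elongation = αΔT L = 16.4×10⁻⁶ × 195 × 1375 = 4.397 mm.
This exceeds the 1 mm gap, so the wall pushes back. The portion of expansion that must be recovered elastically is δ_free − gap = 4.397 − 1 = 3.397 mm.
Compatibility: PL/(AE) = 3.397 mm, so σ = P/A = E × (3.397/1375) = 289.1 MPa.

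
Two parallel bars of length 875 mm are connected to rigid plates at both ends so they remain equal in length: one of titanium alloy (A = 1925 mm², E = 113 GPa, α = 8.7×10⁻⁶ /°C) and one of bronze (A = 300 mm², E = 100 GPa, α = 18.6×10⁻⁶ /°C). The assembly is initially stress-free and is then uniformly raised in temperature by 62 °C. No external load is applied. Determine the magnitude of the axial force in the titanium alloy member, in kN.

P ≈ 16.2 kN (tensile in the titanium alloy)

The bronze has the larger α, so on heating it would change length more than the titanium alloy if both were free. The rigid plates force a common final length, so the bronze is put into compression and the titanium alloy into tension, with equal and opposite forces P (no external load).
Setting the final lengths equal and cancelling L: (α₁ − α₂)ΔT = P/(A₁E₁) + P/(A₂E₂).
|α₁ − α₂|·ΔT = 9.9×10⁻⁶ × 62 = 0.0006138.
1/(A₁E₁) + 1/(A₂E₂) = 1/(1925×113×10³) + 1/(300×100×10³) = 3.793×10⁻⁸ N⁻¹.
So P = 0.0006138 / 3.793×10⁻⁸ = 16.18 kN.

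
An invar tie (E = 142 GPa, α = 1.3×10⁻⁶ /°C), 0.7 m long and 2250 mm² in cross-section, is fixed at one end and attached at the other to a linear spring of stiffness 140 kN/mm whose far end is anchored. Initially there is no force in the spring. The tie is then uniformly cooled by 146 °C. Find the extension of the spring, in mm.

δ ≈ 0.102 mm

Free thermal contraction: δ_free = αΔT L = 1.3×10⁻⁶ × 146 × 700 = 0.1329 mm.
Let P be the tensile force in the spring. The tie extends elastically by PL/(AE) and the spring stretches by P/k; together these equal δ_free.
P [ L/(AE) + 1/k ] = δ_free → P [ 700/(2250×142×10³) + 1/(140×10³) ] = 0.1329.
P = 0.1329 / 9.334×10⁻⁶ = 14230 N.
Spring extension = P/k = 14230/(140×10³) = 0.1017 mm.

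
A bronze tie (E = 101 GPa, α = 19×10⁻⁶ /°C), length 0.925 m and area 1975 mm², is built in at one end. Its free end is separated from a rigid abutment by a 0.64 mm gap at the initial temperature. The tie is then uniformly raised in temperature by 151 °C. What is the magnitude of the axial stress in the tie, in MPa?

σ ≈ 220 MPa (compressive)

Free thermal elongation = αΔT L = 19×10⁻⁶ × 151 × 925 = 2.654 mm.
The gap closes (δ_free > 0.64 mm) and the wall then resists a further 2.654 − 0.64 = 2.014 mm of expansion.
Compatibility: PL/(AE) = 2.014 mm, so σ = P/A = E × (2.014/925) = 219.9 MPa.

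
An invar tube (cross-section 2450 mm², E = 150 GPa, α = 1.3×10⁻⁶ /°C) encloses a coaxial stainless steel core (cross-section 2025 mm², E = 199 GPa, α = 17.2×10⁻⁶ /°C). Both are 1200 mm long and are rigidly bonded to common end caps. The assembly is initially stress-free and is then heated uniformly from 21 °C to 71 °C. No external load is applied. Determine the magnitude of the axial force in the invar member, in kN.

P ≈ 153 kN (tensile in the invar)

The stainless steel has the larger α, so on heating it would change length more than the invar if both were free. The rigid plates force a common final length, so the stainless steel is put into compression and the invar into tension, with equal and opposite forces P (no external load).
Compatibility of the two members (thermal + elastic change equal): (α₁ − α₂)ΔT = P·[1/(A₁E₁) + 1/(A₂E₂)].
|α₁ − α₂|·ΔT = 15.9×10⁻⁶ × 50 = 0.000795.
1/(A₁E₁) + 1/(A₂E₂) = 1/(2450×150×10³) + 1/(2025×199×10³) = 5.203×10⁻⁹ N⁻¹.
So P = 0.000795 / 5.203×10⁻⁹ = 152.8 kN.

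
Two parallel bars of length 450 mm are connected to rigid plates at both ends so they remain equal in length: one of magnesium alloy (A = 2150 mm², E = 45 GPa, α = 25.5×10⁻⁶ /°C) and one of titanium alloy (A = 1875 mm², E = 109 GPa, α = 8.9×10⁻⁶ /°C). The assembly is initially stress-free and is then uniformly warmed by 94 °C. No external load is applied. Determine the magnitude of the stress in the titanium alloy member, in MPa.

σ ≈ 54.6 MPa (tensile)

The magnesium alloy has the larger α, so on heating it would change length more than the titanium alloy if both were free. The rigid plates force a common final length, so the magnesium alloy is put into compression and the titanium alloy into tension, with equal and opposite forces P (no external load).
Setting the final lengths equal and cancelling L: (α₁ − α₂)ΔT = P/(A₁E₁) + P/(A₂E₂).
|α₁ − α₂|·ΔT = 16.6×10⁻⁶ × 94 = 0.00156.
1/(A₁E₁) + 1/(A₂E₂) = 1/(2150×45×10³) + 1/(1875×109×10³) = 1.523×10⁻⁸ N⁻¹.
So P = 0.00156 / 1.523×10⁻⁸ = 102.5 kN.
σ_{titanium alloy} = P/A₂ = 102500/1875 = 54.65 MPa, tensile.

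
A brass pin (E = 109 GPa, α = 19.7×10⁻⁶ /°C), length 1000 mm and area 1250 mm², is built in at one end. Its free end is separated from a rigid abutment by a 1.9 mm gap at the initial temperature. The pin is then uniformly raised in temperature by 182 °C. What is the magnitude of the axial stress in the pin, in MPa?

If the wall were absent the pin would grow by αΔT L = 19.7×10⁻⁶ × 182 × 1000 = 3.585 mm.
After closing the 1.9 mm clearance, 3.585 − 1.9 = 1.685 mm of expansion remains to be suppressed by the wall.
That suppressed elongation corresponds to σ = E·Δ/L = 109×10³ × 1.685/1000 = 183.7 MPa.

σ ≈ 184 MPa (compressive)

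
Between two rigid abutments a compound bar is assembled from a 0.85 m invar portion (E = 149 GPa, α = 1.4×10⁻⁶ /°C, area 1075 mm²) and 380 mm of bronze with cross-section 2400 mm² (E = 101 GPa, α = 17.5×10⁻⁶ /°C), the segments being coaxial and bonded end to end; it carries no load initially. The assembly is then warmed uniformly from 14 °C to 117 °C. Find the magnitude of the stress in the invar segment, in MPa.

σ ≈ 109 MPa (compressive)

With the walls removed the bar would change length by δ_free = Σ αᵢΔT Lᵢ = 1.4×10⁻⁶×103×850 + 17.5×10⁻⁶×103×380 = 0.8075 mm.
Since the ends are fixed, an axial force P builds up, equal in every segment, with P · Σ Lᵢ/(AᵢEᵢ) = δ_free.
Σ Lᵢ/(AᵢEᵢ) = 850/(1075×149×10³) + 380/(2400×101×10³) = 6.874×10⁻⁶ mm/N.
So P = 0.8075 / 6.874×10⁻⁶ = 117.5 kN, compressive.
σ_{invar} = P / A = 117500 / 1075 = 109.3 MPa.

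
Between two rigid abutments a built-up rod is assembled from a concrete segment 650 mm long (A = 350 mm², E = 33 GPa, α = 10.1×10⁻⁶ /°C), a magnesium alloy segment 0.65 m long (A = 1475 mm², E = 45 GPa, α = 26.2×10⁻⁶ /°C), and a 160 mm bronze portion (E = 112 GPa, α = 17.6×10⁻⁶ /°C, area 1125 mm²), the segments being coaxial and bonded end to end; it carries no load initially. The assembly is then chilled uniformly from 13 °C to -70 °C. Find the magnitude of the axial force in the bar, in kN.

If the supports were absent, the total length change would be Σ αᵢΔT Lᵢ = 10.1×10⁻⁶×83×650 + 26.2×10⁻⁶×83×650 + 17.6×10⁻⁶×83×160 = 2.192 mm.
Since the ends are fixed, an axial force P builds up, equal in every segment, with P · Σ Lᵢ/(AᵢEᵢ) = δ_free.
The series flexibility is Σ Lᵢ/(AᵢEᵢ) = 650/(350×33×10³) + 650/(1475×45×10³) + 160/(1125×112×10³) = 6.734×10⁻⁵ mm/N.
So P = 2.192 / 6.734×10⁻⁵ = 32.55 kN, tensile.

P ≈ 32.6 kN (tensile)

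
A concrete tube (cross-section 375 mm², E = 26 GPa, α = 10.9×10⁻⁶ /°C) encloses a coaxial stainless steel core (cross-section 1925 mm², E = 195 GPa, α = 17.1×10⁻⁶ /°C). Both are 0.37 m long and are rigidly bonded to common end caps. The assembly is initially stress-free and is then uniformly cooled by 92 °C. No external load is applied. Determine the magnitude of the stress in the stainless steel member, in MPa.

σ ≈ 2.82 MPa (tensile)

Both members must finish at the same length. With the larger α, the stainless steel tends to over-contract; the plates restrain it, putting the stainless steel in tension and the concrete in compression. With no external load the two internal forces are equal and opposite, magnitude P.
Equating the net (thermal + elastic) strains gives |α₁ − α₂|·ΔT = P·[1/(A₁E₁) + 1/(A₂E₂)].
|α₁ − α₂|·ΔT = 6.2×10⁻⁶ × 92 = 0.0005704.
1/(A₁E₁) + 1/(A₂E₂) = 1/(375×26×10³) + 1/(1925×195×10³) = 1.052×10⁻⁷ N⁻¹.
So P = 0.0005704 / 1.052×10⁻⁷ = 5.421 kN.
σ_{stainless steel} = P/A₂ = 5421/1925 = 2.816 MPa, tensile.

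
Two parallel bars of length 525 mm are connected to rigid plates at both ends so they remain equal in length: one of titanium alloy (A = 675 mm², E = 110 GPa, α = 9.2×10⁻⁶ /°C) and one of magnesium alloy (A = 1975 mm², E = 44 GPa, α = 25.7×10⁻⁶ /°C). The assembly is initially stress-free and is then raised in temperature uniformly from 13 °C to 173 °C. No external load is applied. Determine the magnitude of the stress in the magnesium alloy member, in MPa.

σ ≈ 53.5 MPa (compressive)

Both members must finish at the same length. With the larger α, the magnesium alloy tends to over-expand; the plates restrain it, putting the magnesium alloy in compression and the titanium alloy in tension. With no external load the two internal forces are equal and opposite, magnitude P.
Equating the net (thermal + elastic) strains gives |α₁ − α₂|·ΔT = P·[1/(A₁E₁) + 1/(A₂E₂)].
|α₁ − α₂|·ΔT = 16.5×10⁻⁶ × 160 = 0.00264.
1/(A₁E₁) + 1/(A₂E₂) = 1/(675×110×10³) + 1/(1975×44×10³) = 2.498×10⁻⁸ N⁻¹.
So P = 0.00264 / 2.498×10⁻⁸ = 105.7 kN.
σ_{magnesium alloy} = P/A₂ = 105700/1975 = 53.52 MPa, compressive.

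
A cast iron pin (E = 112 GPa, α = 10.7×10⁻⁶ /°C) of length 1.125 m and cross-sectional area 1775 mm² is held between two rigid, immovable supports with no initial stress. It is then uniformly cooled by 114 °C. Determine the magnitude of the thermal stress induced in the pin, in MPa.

The supports are rigid, so the total axial strain is zero. The restrained thermal strain is ε = αΔT = 10.7×10⁻⁶ × 114 = 1219.8×10⁻⁶.
The stress required to suppress this strain is σ = Eε = 112×10³ × 1219.8×10⁻⁶ = 136.6 MPa, tensile since the pin is trying to contract.

σ ≈ 137 MPa (tensile)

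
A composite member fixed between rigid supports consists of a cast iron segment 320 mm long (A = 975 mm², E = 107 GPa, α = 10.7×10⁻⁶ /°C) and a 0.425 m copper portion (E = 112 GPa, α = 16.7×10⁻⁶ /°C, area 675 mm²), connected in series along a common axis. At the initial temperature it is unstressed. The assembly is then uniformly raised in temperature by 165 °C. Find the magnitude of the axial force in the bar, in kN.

P ≈ 200 kN (compressive)

Free thermal expansion of the whole bar: Σ αᵢΔT Lᵢ = 10.7×10⁻⁶×165×320 + 16.7×10⁻⁶×165×425 = 1.736 mm.
The walls prevent any net length change, so an axial force P (same in every segment) develops. Compatibility: P · Σ Lᵢ/(AᵢEᵢ) = δ_free.
Σ Lᵢ/(AᵢEᵢ) = 320/(975×107×10³) + 425/(675×112×10³) = 8.689×10⁻⁶ mm/N.
P = 1.736 / 8.689×10⁻⁶ = 199800 N = 199.8 kN, compressive.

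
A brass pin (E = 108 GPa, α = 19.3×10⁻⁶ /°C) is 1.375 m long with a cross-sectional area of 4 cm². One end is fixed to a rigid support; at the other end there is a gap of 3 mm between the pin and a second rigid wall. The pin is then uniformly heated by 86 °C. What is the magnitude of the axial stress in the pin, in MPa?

σ ≈ 0 MPa

If the wall were absent the pin would grow by αΔT L = 19.3×10⁻⁶ × 86 × 1375 = 2.282 mm.
Since δ_free = 2.28 mm is less than the 3 mm gap, the pin never touches the wall. No axial force develops.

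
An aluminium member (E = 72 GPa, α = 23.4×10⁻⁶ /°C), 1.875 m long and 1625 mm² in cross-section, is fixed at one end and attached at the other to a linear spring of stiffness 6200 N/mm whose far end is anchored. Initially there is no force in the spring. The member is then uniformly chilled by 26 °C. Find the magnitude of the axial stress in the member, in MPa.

σ ≈ 3.96 MPa (tensile)

Free thermal contraction: δ_free = αΔT L = 23.4×10⁻⁶ × 26 × 1875 = 1.141 mm.
With a force P in the spring, the elastic change of the member is PL/(AE) and that of the spring is P/k; compatibility requires their sum to equal δ_free.
P [ L/(AE) + 1/k ] = δ_free → P [ 1875/(1625×72×10³) + 1/(6200) ] = 1.141.
P = 1.141 / 0.0001773 = 6433 N.
σ = P/A = 6433/1625 = 3.959 MPa.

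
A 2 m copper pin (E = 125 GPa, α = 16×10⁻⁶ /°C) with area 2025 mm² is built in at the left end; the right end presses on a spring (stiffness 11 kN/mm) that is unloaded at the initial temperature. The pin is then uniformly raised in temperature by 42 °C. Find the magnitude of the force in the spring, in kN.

The unrestrained thermal change is αΔT L = 16×10⁻⁶ × 42 × 2000 = 1.344 mm.
Let P be the compressive force at the spring. The pin shortens elastically by PL/(AE) and the spring compresses by P/k; together these equal δ_free.
P [ L/(AE) + 1/k ] = δ_free → P [ 2000/(2025×125×10³) + 1/(11×10³) ] = 1.344.
P = 1.344 / 9.881×10⁻⁵ = 13600 N.

P ≈ 13.6 kN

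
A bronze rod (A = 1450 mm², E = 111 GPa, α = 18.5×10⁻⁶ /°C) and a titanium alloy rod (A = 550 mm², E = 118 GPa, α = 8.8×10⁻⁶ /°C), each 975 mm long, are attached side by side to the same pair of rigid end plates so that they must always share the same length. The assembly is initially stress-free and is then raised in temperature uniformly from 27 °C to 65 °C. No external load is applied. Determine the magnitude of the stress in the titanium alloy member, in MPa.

The bronze has the larger α, so on heating it would change length more than the titanium alloy if both were free. The rigid plates force a common final length, so the bronze is put into compression and the titanium alloy into tension, with equal and opposite forces P (no external load).
Setting the final lengths equal and cancelling L: (α₁ − α₂)ΔT = P/(A₁E₁) + P/(A₂E₂).
|α₁ − α₂|·ΔT = 9.7×10⁻⁶ × 38 = 0.0003686.
1/(A₁E₁) + 1/(A₂E₂) = 1/(1450×111×10³) + 1/(550×118×10³) = 2.162×10⁻⁸ N⁻¹.
P = 0.0003686 / 2.162×10⁻⁸ = 17050 N = 17.05 kN.
σ_{titanium alloy} = P/A₂ = 17050/550 = 31 MPa, tensile.

σ ≈ 31 MPa (tensile)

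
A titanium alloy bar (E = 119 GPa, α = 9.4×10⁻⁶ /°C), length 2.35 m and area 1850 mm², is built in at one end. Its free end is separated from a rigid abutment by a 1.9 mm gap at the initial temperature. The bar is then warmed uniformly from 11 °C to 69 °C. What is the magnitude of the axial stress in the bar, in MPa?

Free thermal elongation = αΔT L = 9.4×10⁻⁶ × 58 × 2350 = 1.281 mm.
This is smaller than the 1.9 mm clearance, so the bar expands freely without reaching the stop — the stress is zero.

σ ≈ 0 MPa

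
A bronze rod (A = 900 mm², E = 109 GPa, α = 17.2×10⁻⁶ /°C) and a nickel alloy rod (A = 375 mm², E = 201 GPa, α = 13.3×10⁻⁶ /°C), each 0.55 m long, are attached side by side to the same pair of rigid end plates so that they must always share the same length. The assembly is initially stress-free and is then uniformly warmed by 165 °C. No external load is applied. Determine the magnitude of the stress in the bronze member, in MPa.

Equilibrium of a rigid end plate with no external load gives equal and opposite internal forces ±P in the two members. Since α_{bronze} > α_{nickel alloy}, heating drives the bronze into compression and the nickel alloy into tension.
Compatibility of the two members (thermal + elastic change equal): (α₁ − α₂)ΔT = P·[1/(A₁E₁) + 1/(A₂E₂)].
|α₁ − α₂|·ΔT = 3.9×10⁻⁶ × 165 = 0.0006435.
1/(A₁E₁) + 1/(A₂E₂) = 1/(900×109×10³) + 1/(375×201×10³) = 2.346×10⁻⁸ N⁻¹.
P = 0.0006435 / 2.346×10⁻⁸ = 27430 N = 27.43 kN.
σ_{bronze} = P/A₁ = 27430/900 = 30.48 MPa, compressive.

σ ≈ 30.5 MPa (compressive)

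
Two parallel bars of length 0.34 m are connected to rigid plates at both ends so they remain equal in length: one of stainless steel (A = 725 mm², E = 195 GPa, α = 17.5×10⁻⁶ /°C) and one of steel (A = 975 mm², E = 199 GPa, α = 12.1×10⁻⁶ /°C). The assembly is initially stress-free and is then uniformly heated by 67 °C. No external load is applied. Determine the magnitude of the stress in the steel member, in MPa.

Both members must finish at the same length. With the larger α, the stainless steel tends to over-expand; the plates restrain it, putting the stainless steel in compression and the steel in tension. With no external load the two internal forces are equal and opposite, magnitude P.
Compatibility of the two members (thermal + elastic change equal): (α₁ − α₂)ΔT = P·[1/(A₁E₁) + 1/(A₂E₂)].
|α₁ − α₂|·ΔT = 5.4×10⁻⁶ × 67 = 0.0003618.
1/(A₁E₁) + 1/(A₂E₂) = 1/(725×195×10³) + 1/(975×199×10³) = 1.223×10⁻⁸ N⁻¹.
So P = 0.0003618 / 1.223×10⁻⁸ = 29.59 kN.
σ_{steel} = P/A₂ = 29590/975 = 30.35 MPa, tensile.

σ ≈ 30.3 MPa (tensile)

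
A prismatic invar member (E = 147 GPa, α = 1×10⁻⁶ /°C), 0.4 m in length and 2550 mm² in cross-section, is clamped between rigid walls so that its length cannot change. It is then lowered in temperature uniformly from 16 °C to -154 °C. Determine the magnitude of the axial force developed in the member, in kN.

P ≈ 63.7 kN (tensile)

With zero net strain, σ = E·αΔT = 147 GPa × 1×10⁻⁶ × 170 = 24.99 MPa.
Axial force P = σA = 24.99 × 2550 = 63720 N = 63.72 kN, tensile.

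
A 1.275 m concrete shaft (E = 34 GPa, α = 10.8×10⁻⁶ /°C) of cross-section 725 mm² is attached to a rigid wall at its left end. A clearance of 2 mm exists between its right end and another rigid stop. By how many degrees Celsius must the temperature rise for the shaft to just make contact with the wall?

Contact occurs when the free expansion equals the gap: αΔT L = 2 mm.
ΔT = 2 / (10.8×10⁻⁶ × 1275) = 145.2 °C.

ΔT ≈ 145 °C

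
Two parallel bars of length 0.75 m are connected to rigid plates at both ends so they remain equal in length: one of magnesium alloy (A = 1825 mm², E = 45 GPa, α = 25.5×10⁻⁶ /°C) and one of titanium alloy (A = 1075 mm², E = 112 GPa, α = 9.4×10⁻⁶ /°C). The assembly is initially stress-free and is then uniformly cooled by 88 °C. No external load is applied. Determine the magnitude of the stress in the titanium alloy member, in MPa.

Both members must finish at the same length. With the larger α, the magnesium alloy tends to over-contract; the plates restrain it, putting the magnesium alloy in tension and the titanium alloy in compression. With no external load the two internal forces are equal and opposite, magnitude P.
Setting the final lengths equal and cancelling L: (α₁ − α₂)ΔT = P/(A₁E₁) + P/(A₂E₂).
|α₁ − α₂|·ΔT = 16.1×10⁻⁶ × 88 = 0.001417.
1/(A₁E₁) + 1/(A₂E₂) = 1/(1825×45×10³) + 1/(1075×112×10³) = 2.048×10⁻⁸ N⁻¹.
P = 0.001417 / 2.048×10⁻⁸ = 69170 N = 69.17 kN.
σ_{titanium alloy} = P/A₂ = 69170/1075 = 64.35 MPa, compressive.

σ ≈ 64.3 MPa (compressive)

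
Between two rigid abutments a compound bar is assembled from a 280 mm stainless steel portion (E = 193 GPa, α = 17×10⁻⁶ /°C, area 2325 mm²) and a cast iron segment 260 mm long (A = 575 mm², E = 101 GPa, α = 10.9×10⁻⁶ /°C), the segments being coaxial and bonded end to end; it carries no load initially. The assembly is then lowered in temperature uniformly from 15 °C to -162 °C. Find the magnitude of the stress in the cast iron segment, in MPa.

σ ≈ 458 MPa (tensile)

Free thermal contraction of the whole bar: Σ αᵢΔT Lᵢ = 17×10⁻⁶×177×280 + 10.9×10⁻⁶×177×260 = 1.344 mm.
The rigid supports impose zero overall length change; the single axial force P common to all segments must satisfy P Σ Lᵢ/(AᵢEᵢ) = δ_free.
Σ Lᵢ/(AᵢEᵢ) = 280/(2325×193×10³) + 260/(575×101×10³) = 5.101×10⁻⁶ mm/N.
Hence P = δ_free / Σ(L/AE) = 1.344/5.101×10⁻⁶ = 263.5 kN (tensile).
σ_{cast iron} = P / A = 263500 / 575 = 458.3 MPa.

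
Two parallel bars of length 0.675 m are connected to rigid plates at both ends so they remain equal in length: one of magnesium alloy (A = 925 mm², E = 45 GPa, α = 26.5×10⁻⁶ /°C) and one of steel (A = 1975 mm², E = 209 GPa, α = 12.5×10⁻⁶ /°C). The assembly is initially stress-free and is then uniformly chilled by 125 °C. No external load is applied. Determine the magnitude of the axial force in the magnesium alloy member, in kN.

P ≈ 66.2 kN (tensile in the magnesium alloy)

Equilibrium of a rigid end plate with no external load gives equal and opposite internal forces ±P in the two members. Since α_{magnesium alloy} > α_{steel}, cooling drives the magnesium alloy into tension and the steel into compression.
Setting the final lengths equal and cancelling L: (α₁ − α₂)ΔT = P/(A₁E₁) + P/(A₂E₂).
|α₁ − α₂|·ΔT = 14×10⁻⁶ × 125 = 0.00175.
1/(A₁E₁) + 1/(A₂E₂) = 1/(925×45×10³) + 1/(1975×209×10³) = 2.645×10⁻⁸ N⁻¹.
So P = 0.00175 / 2.645×10⁻⁸ = 66.17 kN.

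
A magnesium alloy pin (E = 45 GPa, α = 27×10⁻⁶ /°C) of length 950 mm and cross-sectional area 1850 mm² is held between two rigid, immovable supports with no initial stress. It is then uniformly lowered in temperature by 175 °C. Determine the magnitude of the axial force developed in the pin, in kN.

P ≈ 393 kN (tensile)

Full restraint means ε = 0, so the stress is σ = EαΔT = 45×10³ × 27×10⁻⁶ × 175 = 212.6 MPa.
Axial force P = σA = 212.6 × 1850 = 393400 N = 393.4 kN, tensile.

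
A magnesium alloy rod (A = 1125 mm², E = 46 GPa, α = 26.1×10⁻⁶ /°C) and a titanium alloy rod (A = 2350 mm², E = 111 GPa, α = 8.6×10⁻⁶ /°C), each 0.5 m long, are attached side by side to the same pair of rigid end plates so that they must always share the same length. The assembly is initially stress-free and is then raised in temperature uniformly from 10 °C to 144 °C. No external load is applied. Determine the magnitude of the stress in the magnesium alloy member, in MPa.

Both members must finish at the same length. With the larger α, the magnesium alloy tends to over-expand; the plates restrain it, putting the magnesium alloy in compression and the titanium alloy in tension. With no external load the two internal forces are equal and opposite, magnitude P.
Compatibility of the two members (thermal + elastic change equal): (α₁ − α₂)ΔT = P·[1/(A₁E₁) + 1/(A₂E₂)].
|α₁ − α₂|·ΔT = 17.5×10⁻⁶ × 134 = 0.002345.
1/(A₁E₁) + 1/(A₂E₂) = 1/(1125×46×10³) + 1/(2350×111×10³) = 2.316×10⁻⁸ N⁻¹.
So P = 0.002345 / 2.316×10⁻⁸ = 101.3 kN.
σ_{magnesium alloy} = P/A₁ = 101300/1125 = 90.01 MPa, compressive.

σ ≈ 90 MPa (compressive)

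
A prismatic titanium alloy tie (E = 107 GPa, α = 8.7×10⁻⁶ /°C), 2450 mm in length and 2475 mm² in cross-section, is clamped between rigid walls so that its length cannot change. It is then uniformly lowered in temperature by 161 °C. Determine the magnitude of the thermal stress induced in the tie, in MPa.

The supports are rigid, so the total axial strain is zero. The restrained thermal strain is ε = αΔT = 8.7×10⁻⁶ × 161 = 1400.7×10⁻⁶.
Hence σ = E·αΔT = 107×10³ × 1400.7×10⁻⁶ = 149.9 MPa, tensile.

σ ≈ 150 MPa (tensile)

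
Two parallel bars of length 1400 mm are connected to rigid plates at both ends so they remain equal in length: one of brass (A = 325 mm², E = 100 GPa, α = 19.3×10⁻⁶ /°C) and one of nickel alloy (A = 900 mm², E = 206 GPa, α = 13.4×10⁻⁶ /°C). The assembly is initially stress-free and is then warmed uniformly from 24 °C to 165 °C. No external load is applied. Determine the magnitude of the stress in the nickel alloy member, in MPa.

Both members must finish at the same length. With the larger α, the brass tends to over-expand; the plates restrain it, putting the brass in compression and the nickel alloy in tension. With no external load the two internal forces are equal and opposite, magnitude P.
Setting the final lengths equal and cancelling L: (α₁ − α₂)ΔT = P/(A₁E₁) + P/(A₂E₂).
|α₁ − α₂|·ΔT = 5.9×10⁻⁶ × 141 = 0.0008319.
1/(A₁E₁) + 1/(A₂E₂) = 1/(325×100×10³) + 1/(900×206×10³) = 3.616×10⁻⁸ N⁻¹.
P = 0.0008319 / 3.616×10⁻⁸ = 23000 N = 23 kN.
σ_{nickel alloy} = P/A₂ = 23000/900 = 25.56 MPa, tensile.

σ ≈ 25.6 MPa (tensile)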